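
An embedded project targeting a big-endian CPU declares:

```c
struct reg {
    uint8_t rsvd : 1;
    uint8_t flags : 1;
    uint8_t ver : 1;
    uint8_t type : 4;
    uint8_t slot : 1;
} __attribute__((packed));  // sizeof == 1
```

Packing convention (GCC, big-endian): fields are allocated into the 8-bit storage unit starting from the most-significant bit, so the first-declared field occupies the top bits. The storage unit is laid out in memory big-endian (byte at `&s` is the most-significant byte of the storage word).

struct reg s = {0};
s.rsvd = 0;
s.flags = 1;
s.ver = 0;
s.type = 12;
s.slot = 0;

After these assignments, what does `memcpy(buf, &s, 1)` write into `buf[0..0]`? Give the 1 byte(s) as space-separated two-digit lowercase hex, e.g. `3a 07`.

rsvd (1b) val=0 bits=0x0 at bit 7: 0x00
flags (1b) val=1 bits=0x1 at bit 6: 0x40
ver (1b) val=0 bits=0x0 at bit 5: 0x40
type (4b) val=12 bits=0xc at bit 1: 0x58
slot (1b) val=0 bits=0x0 at bit 0: 0x58
word = 0x58 → big-endian bytes:
  [0]=0x58

58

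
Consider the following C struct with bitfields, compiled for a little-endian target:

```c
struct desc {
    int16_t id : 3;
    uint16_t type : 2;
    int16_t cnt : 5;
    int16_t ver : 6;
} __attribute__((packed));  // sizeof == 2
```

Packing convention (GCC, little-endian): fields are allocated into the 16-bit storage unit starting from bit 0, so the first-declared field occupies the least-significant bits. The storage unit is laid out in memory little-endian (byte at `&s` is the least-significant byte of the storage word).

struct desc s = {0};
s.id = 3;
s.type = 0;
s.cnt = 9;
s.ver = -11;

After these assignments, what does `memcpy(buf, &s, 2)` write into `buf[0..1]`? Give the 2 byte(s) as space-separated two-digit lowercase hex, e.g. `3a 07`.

[0+:3] id=3 & 0x7 = 0x3; word=0x0003
[3+:2] type=0 & 0x3 = 0x0; word=0x0003
[5+:5] cnt=9 & 0x1f = 0x9; word=0x0123
[10+:6] ver=-11 & 0x3f = 0x35; word=0xd523
word = 0xd523 → little-endian bytes:
  [0]=0x23  [1]=0xd5

23 d5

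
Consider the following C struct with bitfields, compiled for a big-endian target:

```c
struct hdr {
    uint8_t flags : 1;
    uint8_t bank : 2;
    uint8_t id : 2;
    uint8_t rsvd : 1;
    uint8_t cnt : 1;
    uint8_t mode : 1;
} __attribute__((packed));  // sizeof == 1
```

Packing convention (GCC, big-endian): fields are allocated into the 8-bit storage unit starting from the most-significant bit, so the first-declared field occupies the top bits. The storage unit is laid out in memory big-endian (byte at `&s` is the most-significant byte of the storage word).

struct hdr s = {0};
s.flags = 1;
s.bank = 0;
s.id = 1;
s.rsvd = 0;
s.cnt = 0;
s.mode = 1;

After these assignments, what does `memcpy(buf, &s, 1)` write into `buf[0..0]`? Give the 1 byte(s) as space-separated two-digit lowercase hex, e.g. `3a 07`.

89

[7+:1] flags=1 & 0x1 = 0x1; word=0x80
[5+:2] bank=0 & 0x3 = 0x0; word=0x80
[3+:2] id=1 & 0x3 = 0x1; word=0x88
[2+:1] rsvd=0 & 0x1 = 0x0; word=0x88
[1+:1] cnt=0 & 0x1 = 0x0; word=0x88
[0+:1] mode=1 & 0x1 = 0x1; word=0x89
word = 0x89 → big-endian bytes:
  [0]=0x89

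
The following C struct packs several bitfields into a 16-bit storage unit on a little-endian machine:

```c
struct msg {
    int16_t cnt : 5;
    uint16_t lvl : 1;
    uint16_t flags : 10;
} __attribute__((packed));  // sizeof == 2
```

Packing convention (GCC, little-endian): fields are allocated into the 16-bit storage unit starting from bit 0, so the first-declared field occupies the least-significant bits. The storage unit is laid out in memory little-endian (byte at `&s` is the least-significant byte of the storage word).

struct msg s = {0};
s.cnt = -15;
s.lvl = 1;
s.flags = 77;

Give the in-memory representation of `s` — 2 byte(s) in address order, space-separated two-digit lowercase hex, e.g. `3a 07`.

cnt:5 = -15 → 0x11 << 0 → word 0x0011
lvl:1 = 1 → 0x1 << 5 → word 0x0031
flags:10 = 77 → 0x4d << 6 → word 0x1371
word = 0x1371 → little-endian bytes:
  [0]=0x71  [1]=0x13

71 13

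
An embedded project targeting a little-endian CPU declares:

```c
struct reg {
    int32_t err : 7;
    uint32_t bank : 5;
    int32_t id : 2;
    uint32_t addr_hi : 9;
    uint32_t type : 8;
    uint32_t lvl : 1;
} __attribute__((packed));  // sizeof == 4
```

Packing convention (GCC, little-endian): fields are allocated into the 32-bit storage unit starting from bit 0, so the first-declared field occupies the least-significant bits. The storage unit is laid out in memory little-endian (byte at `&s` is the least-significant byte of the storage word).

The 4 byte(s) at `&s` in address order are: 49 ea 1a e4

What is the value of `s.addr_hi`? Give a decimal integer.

[0]=0x49 [1]=0xea [2]=0x1a [3]=0xe4 (little-endian) → word 0xe41aea49
err:7 @ bit 0 → (0xe41aea49>>0)&0x7f = 0x49
bank:5 @ bit 7 → (0xe41aea49>>7)&0x1f = 0x14
id:2 @ bit 12 → (0xe41aea49>>12)&0x3 = 0x2
addr_hi:9 @ bit 14 → (0xe41aea49>>14)&0x1ff = 0x6b  ←
type:8 @ bit 23 → (0xe41aea49>>23)&0xff = 0xc8
lvl:1 @ bit 31 → (0xe41aea49>>31)&0x1 = 0x1

107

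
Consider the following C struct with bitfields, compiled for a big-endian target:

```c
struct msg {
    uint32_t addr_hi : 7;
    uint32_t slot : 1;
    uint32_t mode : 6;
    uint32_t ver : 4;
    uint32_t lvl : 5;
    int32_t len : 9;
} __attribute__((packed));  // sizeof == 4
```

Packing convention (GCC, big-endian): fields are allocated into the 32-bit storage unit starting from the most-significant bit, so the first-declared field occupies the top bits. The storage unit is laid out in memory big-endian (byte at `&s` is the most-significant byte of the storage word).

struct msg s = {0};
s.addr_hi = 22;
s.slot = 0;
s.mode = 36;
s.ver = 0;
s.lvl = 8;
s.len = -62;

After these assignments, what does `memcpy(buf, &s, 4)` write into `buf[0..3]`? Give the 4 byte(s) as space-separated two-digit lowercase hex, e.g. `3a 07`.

addr_hi (7b) val=22 bits=0x16 at bit 25: 0x2c000000
slot (1b) val=0 bits=0x0 at bit 24: 0x2c000000
mode (6b) val=36 bits=0x24 at bit 18: 0x2c900000
ver (4b) val=0 bits=0x0 at bit 14: 0x2c900000
lvl (5b) val=8 bits=0x8 at bit 9: 0x2c901000
len (9b) val=-62 bits=0x1c2 at bit 0: 0x2c9011c2
word = 0x2c9011c2 → big-endian bytes:
  [0]=0x2c  [1]=0x90  [2]=0x11  [3]=0xc2

2c 90 11 c2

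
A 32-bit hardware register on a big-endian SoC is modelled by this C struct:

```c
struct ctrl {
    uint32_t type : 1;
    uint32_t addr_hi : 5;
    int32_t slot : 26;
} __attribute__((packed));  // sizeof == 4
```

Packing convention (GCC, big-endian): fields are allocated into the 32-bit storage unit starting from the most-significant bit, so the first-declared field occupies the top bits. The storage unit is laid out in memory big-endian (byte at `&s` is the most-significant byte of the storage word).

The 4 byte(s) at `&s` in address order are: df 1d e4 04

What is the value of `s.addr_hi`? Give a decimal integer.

23

[0]=0xdf [1]=0x1d [2]=0xe4 [3]=0x04 (big-endian) → word 0xdf1de404
type:1 @ bit 31 → (0xdf1de404>>31)&0x1 = 0x1
addr_hi:5 @ bit 26 → (0xdf1de404>>26)&0x1f = 0x17  ←
slot:26 @ bit 0 → (0xdf1de404>>0)&0x3ffffff = 0x31de404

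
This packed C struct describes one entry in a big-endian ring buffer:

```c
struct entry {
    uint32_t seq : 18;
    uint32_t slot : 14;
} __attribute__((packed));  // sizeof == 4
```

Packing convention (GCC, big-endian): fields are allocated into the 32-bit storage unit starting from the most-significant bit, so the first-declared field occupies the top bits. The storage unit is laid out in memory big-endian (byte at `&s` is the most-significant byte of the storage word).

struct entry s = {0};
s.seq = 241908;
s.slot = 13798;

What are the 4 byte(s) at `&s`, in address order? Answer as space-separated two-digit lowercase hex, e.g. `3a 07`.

ec 3d 35 e6

seq:18 = 241908 → 0x3b0f4 << 14 → word 0xec3d0000
slot:14 = 13798 → 0x35e6 << 0 → word 0xec3d35e6
word = 0xec3d35e6 → big-endian bytes:
  [0]=0xec  [1]=0x3d  [2]=0x35  [3]=0xe6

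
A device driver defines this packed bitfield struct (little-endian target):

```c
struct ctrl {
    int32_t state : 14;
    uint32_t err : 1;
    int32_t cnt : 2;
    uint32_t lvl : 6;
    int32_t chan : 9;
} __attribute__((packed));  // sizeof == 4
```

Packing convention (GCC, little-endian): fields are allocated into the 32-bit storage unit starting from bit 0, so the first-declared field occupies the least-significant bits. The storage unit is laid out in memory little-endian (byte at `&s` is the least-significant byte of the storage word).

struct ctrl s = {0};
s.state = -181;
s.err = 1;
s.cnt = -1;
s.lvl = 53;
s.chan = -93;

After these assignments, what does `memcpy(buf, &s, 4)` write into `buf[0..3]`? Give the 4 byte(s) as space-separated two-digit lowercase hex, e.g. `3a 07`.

4b ff eb d1

state (14b) val=-181 bits=0x3f4b at bit 0: 0x00003f4b
err (1b) val=1 bits=0x1 at bit 14: 0x00007f4b
cnt (2b) val=-1 bits=0x3 at bit 15: 0x0001ff4b
lvl (6b) val=53 bits=0x35 at bit 17: 0x006bff4b
chan (9b) val=-93 bits=0x1a3 at bit 23: 0xd1ebff4b
word = 0xd1ebff4b → little-endian bytes:
  [0]=0x4b  [1]=0xff  [2]=0xeb  [3]=0xd1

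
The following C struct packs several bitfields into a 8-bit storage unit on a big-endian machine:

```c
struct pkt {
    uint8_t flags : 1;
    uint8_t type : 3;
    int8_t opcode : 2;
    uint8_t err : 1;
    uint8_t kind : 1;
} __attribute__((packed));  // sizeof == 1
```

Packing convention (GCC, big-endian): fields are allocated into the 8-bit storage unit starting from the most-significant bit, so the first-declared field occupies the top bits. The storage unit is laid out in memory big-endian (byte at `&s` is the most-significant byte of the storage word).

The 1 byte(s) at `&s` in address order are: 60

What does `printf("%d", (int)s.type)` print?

[0]=0x60 (big-endian) → word 0x60
flags:1 @ bit 7 → (0x60>>7)&0x1 = 0x0
type:3 @ bit 4 → (0x60>>4)&0x7 = 0x6  ←
opcode:2 @ bit 2 → (0x60>>2)&0x3 = 0x0
err:1 @ bit 1 → (0x60>>1)&0x1 = 0x0
kind:1 @ bit 0 → (0x60>>0)&0x1 = 0x0

6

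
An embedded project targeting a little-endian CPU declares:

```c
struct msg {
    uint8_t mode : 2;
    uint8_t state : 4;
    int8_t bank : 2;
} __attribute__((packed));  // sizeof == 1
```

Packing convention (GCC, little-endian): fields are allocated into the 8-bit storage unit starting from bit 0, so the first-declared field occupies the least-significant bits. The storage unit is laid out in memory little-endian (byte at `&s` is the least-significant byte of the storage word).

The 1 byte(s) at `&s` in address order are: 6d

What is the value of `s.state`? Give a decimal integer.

11

[0]=0x6d (little-endian) → word 0x6d
mode [0+:2] = (word>>0) & 0x3 = 1
state [2+:4] = (word>>2) & 0xf = 11  ←
bank [6+:2] = (word>>6) & 0x3 = 1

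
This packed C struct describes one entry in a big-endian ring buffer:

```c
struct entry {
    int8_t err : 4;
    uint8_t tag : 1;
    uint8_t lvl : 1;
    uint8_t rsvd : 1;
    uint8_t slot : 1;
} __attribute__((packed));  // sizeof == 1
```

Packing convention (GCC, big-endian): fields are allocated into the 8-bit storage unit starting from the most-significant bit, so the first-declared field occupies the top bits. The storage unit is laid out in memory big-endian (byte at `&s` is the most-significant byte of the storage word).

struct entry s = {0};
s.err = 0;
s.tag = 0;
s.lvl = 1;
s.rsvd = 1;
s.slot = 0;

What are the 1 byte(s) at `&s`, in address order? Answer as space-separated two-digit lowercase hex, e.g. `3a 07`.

06

err:4 = 0 → 0x0 << 4 → word 0x00
tag:1 = 0 → 0x0 << 3 → word 0x00
lvl:1 = 1 → 0x1 << 2 → word 0x04
rsvd:1 = 1 → 0x1 << 1 → word 0x06
slot:1 = 0 → 0x0 << 0 → word 0x06
word = 0x06 → big-endian bytes:
  [0]=0x06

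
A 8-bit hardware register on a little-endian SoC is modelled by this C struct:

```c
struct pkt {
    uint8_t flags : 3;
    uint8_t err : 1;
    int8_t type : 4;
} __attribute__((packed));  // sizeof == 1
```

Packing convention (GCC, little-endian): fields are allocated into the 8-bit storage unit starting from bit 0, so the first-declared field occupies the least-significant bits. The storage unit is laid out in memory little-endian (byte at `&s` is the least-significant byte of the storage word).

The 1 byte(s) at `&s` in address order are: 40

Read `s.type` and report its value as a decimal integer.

4

[0]=0x40 (little-endian) → word 0x40
flags:3 @ bit 0 → (0x40>>0)&0x7 = 0x0
err:1 @ bit 3 → (0x40>>3)&0x1 = 0x0
type:4 @ bit 4 → (0x40>>4)&0xf = 0x4  ←
type signed 4b, MSB=0: value = 4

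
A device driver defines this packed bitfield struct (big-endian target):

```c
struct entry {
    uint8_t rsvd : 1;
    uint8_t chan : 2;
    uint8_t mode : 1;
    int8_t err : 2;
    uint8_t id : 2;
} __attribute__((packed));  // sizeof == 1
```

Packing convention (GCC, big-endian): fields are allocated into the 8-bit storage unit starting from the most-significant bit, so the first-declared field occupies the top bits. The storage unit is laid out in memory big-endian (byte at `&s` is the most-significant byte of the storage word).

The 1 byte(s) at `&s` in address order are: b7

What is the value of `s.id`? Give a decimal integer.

[0]=0xb7 (big-endian) → word 0xb7
rsvd [7+:1] = (word>>7) & 0x1 = 1
chan [5+:2] = (word>>5) & 0x3 = 1
mode [4+:1] = (word>>4) & 0x1 = 1
err [2+:2] = (word>>2) & 0x3 = 1
id [0+:2] = (word>>0) & 0x3 = 3  ←

3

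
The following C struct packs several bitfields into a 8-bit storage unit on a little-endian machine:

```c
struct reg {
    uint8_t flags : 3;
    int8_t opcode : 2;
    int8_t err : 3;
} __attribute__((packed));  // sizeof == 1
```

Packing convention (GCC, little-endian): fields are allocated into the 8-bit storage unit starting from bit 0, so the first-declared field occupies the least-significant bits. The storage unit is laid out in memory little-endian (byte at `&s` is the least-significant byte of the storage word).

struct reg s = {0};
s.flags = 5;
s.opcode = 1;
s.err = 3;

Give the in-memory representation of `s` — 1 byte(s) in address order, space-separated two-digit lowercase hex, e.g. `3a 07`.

[0+:3] flags=5 & 0x7 = 0x5; word=0x05
[3+:2] opcode=1 & 0x3 = 0x1; word=0x0d
[5+:3] err=3 & 0x7 = 0x3; word=0x6d
word = 0x6d → little-endian bytes:
  [0]=0x6d

6d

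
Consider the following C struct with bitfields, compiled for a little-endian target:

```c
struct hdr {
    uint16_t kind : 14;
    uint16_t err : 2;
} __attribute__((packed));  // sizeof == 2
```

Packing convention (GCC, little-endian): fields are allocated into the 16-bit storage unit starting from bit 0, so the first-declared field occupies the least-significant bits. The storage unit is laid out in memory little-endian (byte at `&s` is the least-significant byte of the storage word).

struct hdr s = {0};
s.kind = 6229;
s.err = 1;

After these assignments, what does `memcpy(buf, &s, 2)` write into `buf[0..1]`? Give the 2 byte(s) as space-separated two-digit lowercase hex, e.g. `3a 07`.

[0+:14] kind=6229 & 0x3fff = 0x1855; word=0x1855
[14+:2] err=1 & 0x3 = 0x1; word=0x5855
word = 0x5855 → little-endian bytes:
  [0]=0x55  [1]=0x58

55 58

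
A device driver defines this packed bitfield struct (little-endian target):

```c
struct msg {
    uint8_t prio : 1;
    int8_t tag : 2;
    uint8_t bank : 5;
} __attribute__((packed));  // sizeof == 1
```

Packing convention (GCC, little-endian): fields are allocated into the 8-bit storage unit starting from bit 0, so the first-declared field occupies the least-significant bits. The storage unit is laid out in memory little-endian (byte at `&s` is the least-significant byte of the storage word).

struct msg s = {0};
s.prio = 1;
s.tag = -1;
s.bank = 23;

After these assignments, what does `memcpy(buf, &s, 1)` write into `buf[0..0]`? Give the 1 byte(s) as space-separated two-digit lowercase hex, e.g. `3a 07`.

bf

prio (1b) val=1 bits=0x1 at bit 0: 0x01
tag (2b) val=-1 bits=0x3 at bit 1: 0x07
bank (5b) val=23 bits=0x17 at bit 3: 0xbf
word = 0xbf → little-endian bytes:
  [0]=0xbf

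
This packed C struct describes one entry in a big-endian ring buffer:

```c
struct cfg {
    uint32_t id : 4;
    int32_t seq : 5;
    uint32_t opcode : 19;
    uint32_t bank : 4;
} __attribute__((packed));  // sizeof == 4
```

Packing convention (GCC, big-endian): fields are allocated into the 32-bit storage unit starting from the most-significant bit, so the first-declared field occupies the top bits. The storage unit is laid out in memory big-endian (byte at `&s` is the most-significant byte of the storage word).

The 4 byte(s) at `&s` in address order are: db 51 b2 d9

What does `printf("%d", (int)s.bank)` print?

9

[0]=0xdb [1]=0x51 [2]=0xb2 [3]=0xd9 (big-endian) → word 0xdb51b2d9
id [28+:4] = (word>>28) & 0xf = 13
seq [23+:5] = (word>>23) & 0x1f = 22
opcode [4+:19] = (word>>4) & 0x7ffff = 334637
bank [0+:4] = (word>>0) & 0xf = 9  ←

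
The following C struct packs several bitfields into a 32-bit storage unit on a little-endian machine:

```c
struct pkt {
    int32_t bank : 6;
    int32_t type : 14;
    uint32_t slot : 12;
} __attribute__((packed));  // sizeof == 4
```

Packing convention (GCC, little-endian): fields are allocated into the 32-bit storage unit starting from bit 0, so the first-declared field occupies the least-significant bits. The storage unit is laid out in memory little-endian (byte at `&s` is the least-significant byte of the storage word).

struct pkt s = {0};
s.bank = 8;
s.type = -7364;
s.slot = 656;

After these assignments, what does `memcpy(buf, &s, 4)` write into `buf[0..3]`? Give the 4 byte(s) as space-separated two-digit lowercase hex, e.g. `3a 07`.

08 cf 08 29

bank:6 = 8 → 0x8 << 0 → word 0x00000008
type:14 = -7364 → 0x233c << 6 → word 0x0008cf08
slot:12 = 656 → 0x290 << 20 → word 0x2908cf08
word = 0x2908cf08 → little-endian bytes:
  [0]=0x08  [1]=0xcf  [2]=0x08  [3]=0x29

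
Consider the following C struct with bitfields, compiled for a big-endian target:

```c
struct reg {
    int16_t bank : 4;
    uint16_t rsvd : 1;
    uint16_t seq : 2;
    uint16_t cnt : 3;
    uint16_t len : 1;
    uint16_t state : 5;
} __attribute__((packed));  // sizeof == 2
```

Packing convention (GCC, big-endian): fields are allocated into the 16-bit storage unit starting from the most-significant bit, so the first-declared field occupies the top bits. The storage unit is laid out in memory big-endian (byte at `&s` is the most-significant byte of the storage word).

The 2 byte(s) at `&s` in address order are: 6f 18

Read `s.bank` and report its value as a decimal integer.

[0]=0x6f [1]=0x18 (big-endian) → word 0x6f18
bank [12+:4] = (word>>12) & 0xf = 6  ←
rsvd [11+:1] = (word>>11) & 0x1 = 1
seq [9+:2] = (word>>9) & 0x3 = 3
cnt [6+:3] = (word>>6) & 0x7 = 4
len [5+:1] = (word>>5) & 0x1 = 0
state [0+:5] = (word>>0) & 0x1f = 24
bank signed 4b, MSB=0: value = 6

6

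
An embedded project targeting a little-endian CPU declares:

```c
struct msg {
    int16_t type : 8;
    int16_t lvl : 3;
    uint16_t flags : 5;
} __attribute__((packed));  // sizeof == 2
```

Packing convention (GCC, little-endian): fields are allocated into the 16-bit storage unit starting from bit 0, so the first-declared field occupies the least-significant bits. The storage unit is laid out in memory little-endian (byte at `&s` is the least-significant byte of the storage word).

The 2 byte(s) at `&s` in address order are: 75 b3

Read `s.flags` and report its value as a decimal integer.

[0]=0x75 [1]=0xb3 (little-endian) → word 0xb375
type [0+:8] = (word>>0) & 0xff = 117
lvl [8+:3] = (word>>8) & 0x7 = 3
flags [11+:5] = (word>>11) & 0x1f = 22  ←

22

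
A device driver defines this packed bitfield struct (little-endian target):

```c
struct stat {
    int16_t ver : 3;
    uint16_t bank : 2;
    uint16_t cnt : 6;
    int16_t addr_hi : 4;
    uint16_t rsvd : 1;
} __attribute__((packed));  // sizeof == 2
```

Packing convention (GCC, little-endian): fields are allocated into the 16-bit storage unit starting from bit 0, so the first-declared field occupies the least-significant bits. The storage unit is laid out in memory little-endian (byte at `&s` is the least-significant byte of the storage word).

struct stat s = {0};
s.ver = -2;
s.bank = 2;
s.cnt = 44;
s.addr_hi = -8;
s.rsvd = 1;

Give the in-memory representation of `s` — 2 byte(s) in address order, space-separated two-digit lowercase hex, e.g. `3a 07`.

[0+:3] ver=-2 & 0x7 = 0x6; word=0x0006
[3+:2] bank=2 & 0x3 = 0x2; word=0x0016
[5+:6] cnt=44 & 0x3f = 0x2c; word=0x0596
[11+:4] addr_hi=-8 & 0xf = 0x8; word=0x4596
[15+:1] rsvd=1 & 0x1 = 0x1; word=0xc596
word = 0xc596 → little-endian bytes:
  [0]=0x96  [1]=0xc5

96 c5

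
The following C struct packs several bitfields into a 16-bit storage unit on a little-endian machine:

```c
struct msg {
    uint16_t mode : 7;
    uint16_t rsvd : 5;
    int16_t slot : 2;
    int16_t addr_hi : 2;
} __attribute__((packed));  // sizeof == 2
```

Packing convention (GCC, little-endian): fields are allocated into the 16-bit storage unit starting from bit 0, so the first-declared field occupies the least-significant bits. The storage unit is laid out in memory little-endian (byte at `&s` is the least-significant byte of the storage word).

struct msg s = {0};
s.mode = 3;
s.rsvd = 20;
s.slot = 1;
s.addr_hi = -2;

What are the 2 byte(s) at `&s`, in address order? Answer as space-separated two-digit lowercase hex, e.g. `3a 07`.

03 9a

[0+:7] mode=3 & 0x7f = 0x3; word=0x0003
[7+:5] rsvd=20 & 0x1f = 0x14; word=0x0a03
[12+:2] slot=1 & 0x3 = 0x1; word=0x1a03
[14+:2] addr_hi=-2 & 0x3 = 0x2; word=0x9a03
word = 0x9a03 → little-endian bytes:
  [0]=0x03  [1]=0x9a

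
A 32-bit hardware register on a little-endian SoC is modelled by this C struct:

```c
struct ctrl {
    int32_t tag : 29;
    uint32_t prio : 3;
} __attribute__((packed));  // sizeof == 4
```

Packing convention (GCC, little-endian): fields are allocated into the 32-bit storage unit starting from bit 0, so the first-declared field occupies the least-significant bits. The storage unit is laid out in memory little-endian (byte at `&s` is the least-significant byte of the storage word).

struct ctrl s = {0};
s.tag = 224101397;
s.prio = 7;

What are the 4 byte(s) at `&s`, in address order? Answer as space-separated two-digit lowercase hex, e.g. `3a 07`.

[0+:29] tag=224101397 & 0x1fffffff = 0xd5b8415; word=0x0d5b8415
[29+:3] prio=7 & 0x7 = 0x7; word=0xed5b8415
word = 0xed5b8415 → little-endian bytes:
  [0]=0x15  [1]=0x84  [2]=0x5b  [3]=0xed

15 84 5b ed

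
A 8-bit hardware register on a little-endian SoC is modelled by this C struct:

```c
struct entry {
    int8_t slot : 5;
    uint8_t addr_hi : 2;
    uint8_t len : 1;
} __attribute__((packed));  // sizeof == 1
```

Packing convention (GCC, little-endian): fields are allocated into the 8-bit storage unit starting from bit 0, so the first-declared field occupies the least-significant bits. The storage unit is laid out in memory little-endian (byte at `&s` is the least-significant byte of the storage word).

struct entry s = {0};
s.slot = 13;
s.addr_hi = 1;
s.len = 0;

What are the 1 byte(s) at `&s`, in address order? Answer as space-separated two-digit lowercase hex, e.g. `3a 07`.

[0+:5] slot=13 & 0x1f = 0xd; word=0x0d
[5+:2] addr_hi=1 & 0x3 = 0x1; word=0x2d
[7+:1] len=0 & 0x1 = 0x0; word=0x2d
word = 0x2d → little-endian bytes:
  [0]=0x2d

2d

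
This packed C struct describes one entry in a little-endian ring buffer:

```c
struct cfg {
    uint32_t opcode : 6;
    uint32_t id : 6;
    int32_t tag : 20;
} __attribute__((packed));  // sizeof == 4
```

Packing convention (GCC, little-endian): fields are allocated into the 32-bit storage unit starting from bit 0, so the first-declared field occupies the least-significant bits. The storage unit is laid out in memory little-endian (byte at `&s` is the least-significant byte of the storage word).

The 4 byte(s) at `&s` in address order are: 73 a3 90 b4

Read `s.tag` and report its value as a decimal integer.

-308982

[0]=0x73 [1]=0xa3 [2]=0x90 [3]=0xb4 (little-endian) → word 0xb490a373
opcode:6 @ bit 0 → (0xb490a373>>0)&0x3f = 0x33
id:6 @ bit 6 → (0xb490a373>>6)&0x3f = 0xd
tag:20 @ bit 12 → (0xb490a373>>12)&0xfffff = 0xb490a  ←
tag signed 20b, MSB=1: 739594 - 1048576 = -308982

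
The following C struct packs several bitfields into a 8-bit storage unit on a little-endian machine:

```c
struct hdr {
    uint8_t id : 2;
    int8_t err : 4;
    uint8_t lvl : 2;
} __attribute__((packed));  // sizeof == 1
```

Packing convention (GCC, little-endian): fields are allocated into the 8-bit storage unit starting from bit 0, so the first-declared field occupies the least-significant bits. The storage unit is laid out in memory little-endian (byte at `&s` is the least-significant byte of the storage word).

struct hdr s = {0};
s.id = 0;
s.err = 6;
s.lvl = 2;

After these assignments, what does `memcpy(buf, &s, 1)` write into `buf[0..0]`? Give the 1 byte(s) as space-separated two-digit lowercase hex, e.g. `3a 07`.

id:2 = 0 → 0x0 << 0 → word 0x00
err:4 = 6 → 0x6 << 2 → word 0x18
lvl:2 = 2 → 0x2 << 6 → word 0x98
word = 0x98 → little-endian bytes:
  [0]=0x98

98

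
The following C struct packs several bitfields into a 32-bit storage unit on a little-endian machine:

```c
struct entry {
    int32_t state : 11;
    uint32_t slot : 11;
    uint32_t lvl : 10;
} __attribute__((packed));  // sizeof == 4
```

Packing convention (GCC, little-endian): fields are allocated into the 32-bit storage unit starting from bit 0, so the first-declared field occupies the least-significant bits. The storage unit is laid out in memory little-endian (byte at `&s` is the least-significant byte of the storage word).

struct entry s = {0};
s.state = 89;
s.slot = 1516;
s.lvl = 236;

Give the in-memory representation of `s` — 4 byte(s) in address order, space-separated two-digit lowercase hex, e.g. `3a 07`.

state (11b) val=89 bits=0x59 at bit 0: 0x00000059
slot (11b) val=1516 bits=0x5ec at bit 11: 0x002f6059
lvl (10b) val=236 bits=0xec at bit 22: 0x3b2f6059
word = 0x3b2f6059 → little-endian bytes:
  [0]=0x59  [1]=0x60  [2]=0x2f  [3]=0x3b

59 60 2f 3b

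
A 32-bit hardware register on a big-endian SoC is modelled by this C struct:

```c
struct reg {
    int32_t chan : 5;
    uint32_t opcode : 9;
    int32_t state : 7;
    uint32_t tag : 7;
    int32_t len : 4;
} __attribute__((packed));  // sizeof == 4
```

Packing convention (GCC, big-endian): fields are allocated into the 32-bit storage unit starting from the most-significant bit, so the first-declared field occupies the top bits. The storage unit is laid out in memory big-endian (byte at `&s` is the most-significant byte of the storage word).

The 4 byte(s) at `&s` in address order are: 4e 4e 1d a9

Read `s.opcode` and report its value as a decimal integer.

403

[0]=0x4e [1]=0x4e [2]=0x1d [3]=0xa9 (big-endian) → word 0x4e4e1da9
chan:5 @ bit 27 → (0x4e4e1da9>>27)&0x1f = 0x9
opcode:9 @ bit 18 → (0x4e4e1da9>>18)&0x1ff = 0x193  ←
state:7 @ bit 11 → (0x4e4e1da9>>11)&0x7f = 0x43
tag:7 @ bit 4 → (0x4e4e1da9>>4)&0x7f = 0x5a
len:4 @ bit 0 → (0x4e4e1da9>>0)&0xf = 0x9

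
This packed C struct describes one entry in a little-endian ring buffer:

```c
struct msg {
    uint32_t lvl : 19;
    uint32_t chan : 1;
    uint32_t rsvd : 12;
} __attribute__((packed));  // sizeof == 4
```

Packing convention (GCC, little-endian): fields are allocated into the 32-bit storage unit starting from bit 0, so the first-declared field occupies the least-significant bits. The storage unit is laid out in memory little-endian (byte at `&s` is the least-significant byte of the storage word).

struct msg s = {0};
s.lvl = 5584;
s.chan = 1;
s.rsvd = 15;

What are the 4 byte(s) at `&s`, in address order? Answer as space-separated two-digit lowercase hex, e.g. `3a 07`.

d0 15 f8 00

lvl (19b) val=5584 bits=0x15d0 at bit 0: 0x000015d0
chan (1b) val=1 bits=0x1 at bit 19: 0x000815d0
rsvd (12b) val=15 bits=0xf at bit 20: 0x00f815d0
word = 0x00f815d0 → little-endian bytes:
  [0]=0xd0  [1]=0x15  [2]=0xf8  [3]=0x00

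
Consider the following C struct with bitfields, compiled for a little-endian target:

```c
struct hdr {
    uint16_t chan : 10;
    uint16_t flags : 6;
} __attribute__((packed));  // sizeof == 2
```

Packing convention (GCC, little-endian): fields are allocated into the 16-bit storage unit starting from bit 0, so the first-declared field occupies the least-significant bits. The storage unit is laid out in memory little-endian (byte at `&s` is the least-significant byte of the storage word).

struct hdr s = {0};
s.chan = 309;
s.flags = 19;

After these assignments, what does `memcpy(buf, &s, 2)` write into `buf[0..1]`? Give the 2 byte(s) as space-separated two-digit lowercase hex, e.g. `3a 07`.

35 4d

[0+:10] chan=309 & 0x3ff = 0x135; word=0x0135
[10+:6] flags=19 & 0x3f = 0x13; word=0x4d35
word = 0x4d35 → little-endian bytes:
  [0]=0x35  [1]=0x4d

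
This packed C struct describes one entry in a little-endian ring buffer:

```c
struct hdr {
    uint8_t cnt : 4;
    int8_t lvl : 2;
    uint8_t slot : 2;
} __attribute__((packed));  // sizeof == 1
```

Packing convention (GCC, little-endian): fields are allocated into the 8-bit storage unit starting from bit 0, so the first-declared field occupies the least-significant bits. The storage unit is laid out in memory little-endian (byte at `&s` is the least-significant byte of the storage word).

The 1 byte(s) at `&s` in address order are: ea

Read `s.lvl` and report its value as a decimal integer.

[0]=0xea (little-endian) → word 0xea
cnt [0+:4] = (word>>0) & 0xf = 10
lvl [4+:2] = (word>>4) & 0x3 = 2  ←
slot [6+:2] = (word>>6) & 0x3 = 3
lvl signed 2b, MSB=1: 2 - 4 = -2

-2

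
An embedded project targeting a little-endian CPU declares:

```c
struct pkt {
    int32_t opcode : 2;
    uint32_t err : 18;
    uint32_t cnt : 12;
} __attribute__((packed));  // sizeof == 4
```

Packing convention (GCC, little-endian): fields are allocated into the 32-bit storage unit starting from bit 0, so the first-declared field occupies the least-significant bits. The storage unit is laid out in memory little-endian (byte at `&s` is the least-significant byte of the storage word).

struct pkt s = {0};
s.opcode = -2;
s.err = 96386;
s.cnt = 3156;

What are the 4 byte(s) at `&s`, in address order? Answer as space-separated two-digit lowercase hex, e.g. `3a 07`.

opcode (2b) val=-2 bits=0x2 at bit 0: 0x00000002
err (18b) val=96386 bits=0x17882 at bit 2: 0x0005e20a
cnt (12b) val=3156 bits=0xc54 at bit 20: 0xc545e20a
word = 0xc545e20a → little-endian bytes:
  [0]=0x0a  [1]=0xe2  [2]=0x45  [3]=0xc5

0a e2 45 c5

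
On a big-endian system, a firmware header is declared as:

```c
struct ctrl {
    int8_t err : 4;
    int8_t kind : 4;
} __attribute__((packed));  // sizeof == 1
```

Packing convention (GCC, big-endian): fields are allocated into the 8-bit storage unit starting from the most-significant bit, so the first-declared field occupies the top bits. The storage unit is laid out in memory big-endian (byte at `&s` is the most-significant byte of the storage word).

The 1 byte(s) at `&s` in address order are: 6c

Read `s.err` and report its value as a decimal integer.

6

[0]=0x6c (big-endian) → word 0x6c
err:4 @ bit 4 → (0x6c>>4)&0xf = 0x6  ←
kind:4 @ bit 0 → (0x6c>>0)&0xf = 0xc
err signed 4b, MSB=0: value = 6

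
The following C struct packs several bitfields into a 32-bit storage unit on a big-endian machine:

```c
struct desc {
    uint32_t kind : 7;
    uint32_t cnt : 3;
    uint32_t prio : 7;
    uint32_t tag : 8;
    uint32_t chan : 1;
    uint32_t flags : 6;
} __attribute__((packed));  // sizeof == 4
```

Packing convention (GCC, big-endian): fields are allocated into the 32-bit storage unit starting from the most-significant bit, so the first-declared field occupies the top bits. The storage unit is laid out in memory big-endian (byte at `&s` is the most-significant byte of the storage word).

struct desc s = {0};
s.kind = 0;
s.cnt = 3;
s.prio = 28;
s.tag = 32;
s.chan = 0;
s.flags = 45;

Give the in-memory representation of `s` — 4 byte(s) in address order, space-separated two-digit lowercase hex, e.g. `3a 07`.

kind (7b) val=0 bits=0x0 at bit 25: 0x00000000
cnt (3b) val=3 bits=0x3 at bit 22: 0x00c00000
prio (7b) val=28 bits=0x1c at bit 15: 0x00ce0000
tag (8b) val=32 bits=0x20 at bit 7: 0x00ce1000
chan (1b) val=0 bits=0x0 at bit 6: 0x00ce1000
flags (6b) val=45 bits=0x2d at bit 0: 0x00ce102d
word = 0x00ce102d → big-endian bytes:
  [0]=0x00  [1]=0xce  [2]=0x10  [3]=0x2d

00 ce 10 2d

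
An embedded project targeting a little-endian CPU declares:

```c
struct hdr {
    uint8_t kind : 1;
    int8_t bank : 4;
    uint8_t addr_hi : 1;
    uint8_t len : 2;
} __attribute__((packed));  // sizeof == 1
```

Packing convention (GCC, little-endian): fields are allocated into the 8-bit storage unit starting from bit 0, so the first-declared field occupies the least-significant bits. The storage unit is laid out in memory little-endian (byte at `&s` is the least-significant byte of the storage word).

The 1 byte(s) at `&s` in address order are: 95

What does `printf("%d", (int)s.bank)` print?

[0]=0x95 (little-endian) → word 0x95
kind:1 @ bit 0 → (0x95>>0)&0x1 = 0x1
bank:4 @ bit 1 → (0x95>>1)&0xf = 0xa  ←
addr_hi:1 @ bit 5 → (0x95>>5)&0x1 = 0x0
len:2 @ bit 6 → (0x95>>6)&0x3 = 0x2
bank signed 4b, MSB=1: 10 - 16 = -6

-6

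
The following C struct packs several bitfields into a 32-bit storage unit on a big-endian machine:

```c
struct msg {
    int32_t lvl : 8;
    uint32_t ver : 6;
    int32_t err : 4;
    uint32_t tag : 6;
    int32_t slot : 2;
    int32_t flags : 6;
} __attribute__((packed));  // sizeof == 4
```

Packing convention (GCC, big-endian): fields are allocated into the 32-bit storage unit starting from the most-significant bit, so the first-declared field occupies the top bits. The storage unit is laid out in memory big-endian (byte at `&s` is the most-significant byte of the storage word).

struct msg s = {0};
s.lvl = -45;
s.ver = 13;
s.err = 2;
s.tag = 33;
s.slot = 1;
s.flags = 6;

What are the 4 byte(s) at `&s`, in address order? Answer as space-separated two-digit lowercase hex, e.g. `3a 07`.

d3 34 a1 46

lvl:8 = -45 → 0xd3 << 24 → word 0xd3000000
ver:6 = 13 → 0xd << 18 → word 0xd3340000
err:4 = 2 → 0x2 << 14 → word 0xd3348000
tag:6 = 33 → 0x21 << 8 → word 0xd334a100
slot:2 = 1 → 0x1 << 6 → word 0xd334a140
flags:6 = 6 → 0x6 << 0 → word 0xd334a146
word = 0xd334a146 → big-endian bytes:
  [0]=0xd3  [1]=0x34  [2]=0xa1  [3]=0x46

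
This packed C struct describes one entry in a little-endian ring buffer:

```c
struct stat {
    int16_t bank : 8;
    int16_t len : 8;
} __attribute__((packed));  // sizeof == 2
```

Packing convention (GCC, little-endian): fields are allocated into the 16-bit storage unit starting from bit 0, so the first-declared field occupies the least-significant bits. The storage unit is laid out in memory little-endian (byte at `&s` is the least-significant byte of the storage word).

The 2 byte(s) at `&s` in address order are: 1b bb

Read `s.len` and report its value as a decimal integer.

[0]=0x1b [1]=0xbb (little-endian) → word 0xbb1b
bank:8 @ bit 0 → (0xbb1b>>0)&0xff = 0x1b
len:8 @ bit 8 → (0xbb1b>>8)&0xff = 0xbb  ←
len signed 8b, MSB=1: 187 - 256 = -69

-69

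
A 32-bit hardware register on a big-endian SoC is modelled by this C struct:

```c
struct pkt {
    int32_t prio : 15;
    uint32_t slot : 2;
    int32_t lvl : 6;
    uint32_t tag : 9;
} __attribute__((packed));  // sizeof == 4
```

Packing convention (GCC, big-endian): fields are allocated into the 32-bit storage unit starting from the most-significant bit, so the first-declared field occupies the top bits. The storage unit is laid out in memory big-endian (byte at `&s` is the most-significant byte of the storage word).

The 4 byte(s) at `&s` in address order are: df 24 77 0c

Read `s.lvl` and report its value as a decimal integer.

[0]=0xdf [1]=0x24 [2]=0x77 [3]=0x0c (big-endian) → word 0xdf24770c
prio:15 @ bit 17 → (0xdf24770c>>17)&0x7fff = 0x6f92
slot:2 @ bit 15 → (0xdf24770c>>15)&0x3 = 0x0
lvl:6 @ bit 9 → (0xdf24770c>>9)&0x3f = 0x3b  ←
tag:9 @ bit 0 → (0xdf24770c>>0)&0x1ff = 0x10c
lvl signed 6b, MSB=1: 59 - 64 = -5

-5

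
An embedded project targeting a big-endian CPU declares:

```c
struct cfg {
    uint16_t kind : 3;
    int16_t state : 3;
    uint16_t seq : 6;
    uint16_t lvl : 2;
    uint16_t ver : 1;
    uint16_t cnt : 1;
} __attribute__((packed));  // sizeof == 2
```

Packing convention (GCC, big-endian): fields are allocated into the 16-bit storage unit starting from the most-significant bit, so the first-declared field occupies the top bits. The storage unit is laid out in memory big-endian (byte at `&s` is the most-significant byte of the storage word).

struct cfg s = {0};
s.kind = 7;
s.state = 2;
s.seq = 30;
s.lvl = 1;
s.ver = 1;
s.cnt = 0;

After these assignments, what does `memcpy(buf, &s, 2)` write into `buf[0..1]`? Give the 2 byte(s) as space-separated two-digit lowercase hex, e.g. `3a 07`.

e9 e6

kind (3b) val=7 bits=0x7 at bit 13: 0xe000
state (3b) val=2 bits=0x2 at bit 10: 0xe800
seq (6b) val=30 bits=0x1e at bit 4: 0xe9e0
lvl (2b) val=1 bits=0x1 at bit 2: 0xe9e4
ver (1b) val=1 bits=0x1 at bit 1: 0xe9e6
cnt (1b) val=0 bits=0x0 at bit 0: 0xe9e6
word = 0xe9e6 → big-endian bytes:
  [0]=0xe9  [1]=0xe6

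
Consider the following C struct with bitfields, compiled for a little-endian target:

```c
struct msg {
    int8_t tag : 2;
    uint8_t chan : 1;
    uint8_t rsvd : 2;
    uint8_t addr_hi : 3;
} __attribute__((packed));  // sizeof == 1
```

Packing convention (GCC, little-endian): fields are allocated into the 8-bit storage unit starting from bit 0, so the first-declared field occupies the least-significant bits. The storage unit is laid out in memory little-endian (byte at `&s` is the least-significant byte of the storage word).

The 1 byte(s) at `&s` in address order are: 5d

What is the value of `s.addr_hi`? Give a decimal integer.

[0]=0x5d (little-endian) → word 0x5d
tag [0+:2] = (word>>0) & 0x3 = 1
chan [2+:1] = (word>>2) & 0x1 = 1
rsvd [3+:2] = (word>>3) & 0x3 = 3
addr_hi [5+:3] = (word>>5) & 0x7 = 2  ←

2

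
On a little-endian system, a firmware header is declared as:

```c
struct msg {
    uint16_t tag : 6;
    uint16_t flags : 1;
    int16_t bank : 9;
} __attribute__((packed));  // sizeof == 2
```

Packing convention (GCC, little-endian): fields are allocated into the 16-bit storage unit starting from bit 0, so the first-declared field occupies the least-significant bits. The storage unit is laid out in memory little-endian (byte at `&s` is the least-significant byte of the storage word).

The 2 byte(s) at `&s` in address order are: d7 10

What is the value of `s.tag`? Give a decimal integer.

23

[0]=0xd7 [1]=0x10 (little-endian) → word 0x10d7
tag:6 @ bit 0 → (0x10d7>>0)&0x3f = 0x17  ←
flags:1 @ bit 6 → (0x10d7>>6)&0x1 = 0x1
bank:9 @ bit 7 → (0x10d7>>7)&0x1ff = 0x21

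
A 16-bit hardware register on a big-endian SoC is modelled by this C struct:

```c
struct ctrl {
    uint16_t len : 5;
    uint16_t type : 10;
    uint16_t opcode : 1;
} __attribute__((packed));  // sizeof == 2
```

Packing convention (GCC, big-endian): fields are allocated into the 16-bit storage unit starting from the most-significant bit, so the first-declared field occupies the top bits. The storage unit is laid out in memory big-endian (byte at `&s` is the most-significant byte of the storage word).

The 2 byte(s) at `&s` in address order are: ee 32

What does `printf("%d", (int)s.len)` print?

29

[0]=0xee [1]=0x32 (big-endian) → word 0xee32
len:5 @ bit 11 → (0xee32>>11)&0x1f = 0x1d  ←
type:10 @ bit 1 → (0xee32>>1)&0x3ff = 0x319
opcode:1 @ bit 0 → (0xee32>>0)&0x1 = 0x0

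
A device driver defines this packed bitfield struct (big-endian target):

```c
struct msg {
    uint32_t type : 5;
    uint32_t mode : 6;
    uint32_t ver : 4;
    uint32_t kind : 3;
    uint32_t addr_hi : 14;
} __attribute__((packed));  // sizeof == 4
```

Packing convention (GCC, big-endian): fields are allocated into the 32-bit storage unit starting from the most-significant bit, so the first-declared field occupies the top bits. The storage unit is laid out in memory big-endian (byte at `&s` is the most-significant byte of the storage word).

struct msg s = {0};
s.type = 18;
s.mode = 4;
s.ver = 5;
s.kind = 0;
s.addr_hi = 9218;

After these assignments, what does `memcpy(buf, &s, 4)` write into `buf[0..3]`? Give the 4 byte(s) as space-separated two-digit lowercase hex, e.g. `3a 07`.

90 8a 24 02

type:5 = 18 → 0x12 << 27 → word 0x90000000
mode:6 = 4 → 0x4 << 21 → word 0x90800000
ver:4 = 5 → 0x5 << 17 → word 0x908a0000
kind:3 = 0 → 0x0 << 14 → word 0x908a0000
addr_hi:14 = 9218 → 0x2402 << 0 → word 0x908a2402
word = 0x908a2402 → big-endian bytes:
  [0]=0x90  [1]=0x8a  [2]=0x24  [3]=0x02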